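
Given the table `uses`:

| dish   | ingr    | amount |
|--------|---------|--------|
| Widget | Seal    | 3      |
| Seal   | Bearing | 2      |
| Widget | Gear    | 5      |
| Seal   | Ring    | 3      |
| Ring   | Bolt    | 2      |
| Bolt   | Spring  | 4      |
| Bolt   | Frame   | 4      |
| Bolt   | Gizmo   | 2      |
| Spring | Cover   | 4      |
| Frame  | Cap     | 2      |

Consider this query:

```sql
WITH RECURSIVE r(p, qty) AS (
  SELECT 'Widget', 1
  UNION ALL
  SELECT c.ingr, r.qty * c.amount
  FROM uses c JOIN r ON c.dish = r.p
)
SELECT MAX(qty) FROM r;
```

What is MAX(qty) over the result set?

288

Base: (Widget, qty=1).
Iteration 1: components of {Widget} -> Gear = 1*5 = 5, Seal = 1*3 = 3.
Iteration 2: components of {Gear,Seal} -> Bearing = 3*2 = 6, Ring = 3*3 = 9.
Iteration 3: components of {Bearing,Ring} -> Bolt = 9*2 = 18.
Iteration 4: components of {Bolt} -> Frame = 18*4 = 72, Gizmo = 18*2 = 36, Spring = 18*4 = 72.
Iteration 5: components of {Frame,Gizmo,Spring} -> Cap = 72*2 = 144, Cover = 72*4 = 288.
Iteration 6: no further components; recursion stops.
qty values: 1, 3, 5, 6, 9, 18, 72, 72, 36, 288, 144; the maximum is 288.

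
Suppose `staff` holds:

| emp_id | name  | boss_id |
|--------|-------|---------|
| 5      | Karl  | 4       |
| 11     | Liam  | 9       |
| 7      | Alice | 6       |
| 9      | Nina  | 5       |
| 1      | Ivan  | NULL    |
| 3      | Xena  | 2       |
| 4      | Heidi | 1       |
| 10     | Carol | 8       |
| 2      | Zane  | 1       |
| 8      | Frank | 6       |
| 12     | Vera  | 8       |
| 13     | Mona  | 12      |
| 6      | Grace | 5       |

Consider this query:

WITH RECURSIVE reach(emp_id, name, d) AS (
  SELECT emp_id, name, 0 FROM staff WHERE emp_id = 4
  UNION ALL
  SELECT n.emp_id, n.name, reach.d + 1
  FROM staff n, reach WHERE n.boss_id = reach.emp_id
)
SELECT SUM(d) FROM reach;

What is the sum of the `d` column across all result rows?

27

Base: emp_id=4 (Heidi) at d 0.
Iteration 1: rows with boss_id in {4} -> Karl (id 5, d 1).
Iteration 2: rows with boss_id in {5} -> Grace (id 6, d 2), Nina (id 9, d 2).
Iteration 3: rows with boss_id in {6,9} -> Alice (id 7, d 3), Frank (id 8, d 3), Liam (id 11, d 3).
Iteration 4: rows with boss_id in {7,8,11} -> Carol (id 10, d 4), Vera (id 12, d 4).
Iteration 5: rows with boss_id in {10,12} -> Mona (id 13, d 5).
Iteration 6: no rows with boss_id in {13}; recursion stops.
SUM(d) = 0 + 1 + 2 + 2 + 3 + 3 + 3 + 4 + 4 + 5 = 27.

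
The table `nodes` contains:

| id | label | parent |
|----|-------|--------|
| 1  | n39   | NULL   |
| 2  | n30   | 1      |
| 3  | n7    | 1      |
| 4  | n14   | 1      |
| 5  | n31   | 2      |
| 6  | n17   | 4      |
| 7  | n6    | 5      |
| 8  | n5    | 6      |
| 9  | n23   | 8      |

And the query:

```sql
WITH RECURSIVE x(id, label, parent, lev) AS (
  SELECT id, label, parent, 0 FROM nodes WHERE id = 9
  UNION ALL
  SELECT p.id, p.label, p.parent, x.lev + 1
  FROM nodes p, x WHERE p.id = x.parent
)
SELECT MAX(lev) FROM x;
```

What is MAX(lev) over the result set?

Base: id=9 (n23), parent=8, lev 0.
Iteration 1: join on id=8 -> n5 (id 8, parent=6, lev 1).
Iteration 2: join on id=6 -> n17 (id 6, parent=4, lev 2).
Iteration 3: join on id=4 -> n14 (id 4, parent=1, lev 3).
Iteration 4: join on id=1 -> n39 (id 1, parent=NULL, lev 4).
Iteration 5: parent is NULL; no match; recursion stops.
lev values: 0, 1, 2, 3, 4; the maximum is 4.

4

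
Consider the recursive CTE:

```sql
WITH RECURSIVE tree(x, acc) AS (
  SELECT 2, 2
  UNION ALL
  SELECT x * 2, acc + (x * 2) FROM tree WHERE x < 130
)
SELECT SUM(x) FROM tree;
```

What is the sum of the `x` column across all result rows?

510

Base: x=2, acc=2.
Iteration 1: 2 < 130 holds -> x = 2 * 2 = 4, acc = 2 + 4 = 6.
Iteration 2: 4 < 130 holds -> x = 4 * 2 = 8, acc = 6 + 8 = 14.
Iteration 3: 8 < 130 holds -> x = 8 * 2 = 16, acc = 14 + 16 = 30.
Iteration 4: 16 < 130 holds -> x = 16 * 2 = 32, acc = 30 + 32 = 62.
Iteration 5: 32 < 130 holds -> x = 32 * 2 = 64, acc = 62 + 64 = 126.
Iteration 6: 64 < 130 holds -> x = 64 * 2 = 128, acc = 126 + 128 = 254.
Iteration 7: 128 < 130 holds -> x = 128 * 2 = 256, acc = 254 + 256 = 510.
Iteration 8: 256 < 130 fails; recursion stops.
SUM(x) = 2 + 4 + 8 + 16 + 32 + 64 + 128 + 256 = 510.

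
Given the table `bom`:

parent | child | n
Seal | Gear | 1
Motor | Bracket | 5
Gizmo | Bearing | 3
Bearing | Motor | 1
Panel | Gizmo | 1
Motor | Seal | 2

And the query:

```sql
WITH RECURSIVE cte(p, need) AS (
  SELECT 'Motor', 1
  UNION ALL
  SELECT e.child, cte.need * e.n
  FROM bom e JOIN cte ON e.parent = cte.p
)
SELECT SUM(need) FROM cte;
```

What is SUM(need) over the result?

Base: (Motor, need=1).
Iteration 1: components of {Motor} -> Bracket = 1*5 = 5, Seal = 1*2 = 2.
Iteration 2: components of {Bracket,Seal} -> Gear = 2*1 = 2.
Iteration 3: no further components; recursion stops.
SUM(need) = 1 + 5 + 2 + 2 = 10.

10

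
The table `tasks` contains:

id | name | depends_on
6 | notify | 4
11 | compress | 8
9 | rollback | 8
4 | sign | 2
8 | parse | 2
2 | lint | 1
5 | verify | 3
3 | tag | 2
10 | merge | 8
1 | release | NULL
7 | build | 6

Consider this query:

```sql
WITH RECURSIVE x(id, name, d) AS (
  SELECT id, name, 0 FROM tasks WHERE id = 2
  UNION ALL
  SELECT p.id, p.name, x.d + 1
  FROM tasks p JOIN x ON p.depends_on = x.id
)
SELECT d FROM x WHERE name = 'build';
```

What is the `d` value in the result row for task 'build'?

Base: id=2 (lint) at d 0.
Iteration 1: rows with depends_on in {2} -> tag (id 3, d 1), sign (id 4, d 1), parse (id 8, d 1).
Iteration 2: rows with depends_on in {3,4,8} -> verify (id 5, d 2), notify (id 6, d 2), rollback (id 9, d 2), merge (id 10, d 2), compress (id 11, d 2).
Iteration 3: rows with depends_on in {5,6,9,10,11} -> build (id 7, d 3).
Iteration 4: no rows with depends_on in {7}; recursion stops.

3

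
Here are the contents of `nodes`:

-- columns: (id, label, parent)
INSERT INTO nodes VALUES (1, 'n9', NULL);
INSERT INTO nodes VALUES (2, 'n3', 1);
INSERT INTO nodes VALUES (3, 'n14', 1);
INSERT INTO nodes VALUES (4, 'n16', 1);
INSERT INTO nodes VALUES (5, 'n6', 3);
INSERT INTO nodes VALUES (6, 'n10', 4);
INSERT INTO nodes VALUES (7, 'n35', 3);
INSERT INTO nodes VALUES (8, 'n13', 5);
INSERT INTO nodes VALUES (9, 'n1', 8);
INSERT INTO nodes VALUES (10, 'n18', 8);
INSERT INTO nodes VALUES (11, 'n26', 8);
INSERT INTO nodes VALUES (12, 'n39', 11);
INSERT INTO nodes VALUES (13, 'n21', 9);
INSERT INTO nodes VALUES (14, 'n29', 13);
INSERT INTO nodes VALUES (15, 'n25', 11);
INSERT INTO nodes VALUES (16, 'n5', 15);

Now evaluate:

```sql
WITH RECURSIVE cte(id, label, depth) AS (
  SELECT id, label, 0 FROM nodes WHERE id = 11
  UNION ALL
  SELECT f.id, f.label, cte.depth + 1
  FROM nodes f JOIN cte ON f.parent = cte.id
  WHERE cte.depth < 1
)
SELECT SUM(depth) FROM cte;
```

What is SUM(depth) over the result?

Base: id=11 (n26) at depth 0.
Iteration 1: rows with parent in {11} -> n39 (id 12, depth 1), n25 (id 15, depth 1).
Iteration 2: depth < 1 fails for all current rows; recursion stops.
SUM(depth) = 0 + 1 + 1 = 2.

2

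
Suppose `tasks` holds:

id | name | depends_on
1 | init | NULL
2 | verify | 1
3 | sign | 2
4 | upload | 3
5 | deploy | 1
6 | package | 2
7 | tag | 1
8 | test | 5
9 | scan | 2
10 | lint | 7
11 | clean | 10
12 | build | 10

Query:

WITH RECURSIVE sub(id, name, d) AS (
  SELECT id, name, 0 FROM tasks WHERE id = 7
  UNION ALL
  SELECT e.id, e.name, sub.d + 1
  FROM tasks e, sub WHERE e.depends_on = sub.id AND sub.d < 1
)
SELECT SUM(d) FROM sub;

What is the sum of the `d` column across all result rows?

Base: id=7 (tag) at d 0.
Iteration 1: rows with depends_on in {7} -> lint (id 10, d 1).
Iteration 2: d < 1 fails for all current rows; recursion stops.
SUM(d) = 0 + 1 = 1.

1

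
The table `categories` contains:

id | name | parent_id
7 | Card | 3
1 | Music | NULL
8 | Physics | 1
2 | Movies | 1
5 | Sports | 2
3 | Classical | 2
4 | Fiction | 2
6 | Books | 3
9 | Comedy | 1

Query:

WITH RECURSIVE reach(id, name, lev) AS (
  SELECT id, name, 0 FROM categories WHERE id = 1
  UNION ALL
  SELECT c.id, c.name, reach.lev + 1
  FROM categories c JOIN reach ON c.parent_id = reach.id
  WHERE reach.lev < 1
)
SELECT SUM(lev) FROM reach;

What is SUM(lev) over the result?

3

Base: id=1 (Music) at lev 0.
Iteration 1: rows with parent_id in {1} -> Movies (id 2, lev 1), Physics (id 8, lev 1), Comedy (id 9, lev 1).
Iteration 2: lev < 1 fails for all current rows; recursion stops.
SUM(lev) = 0 + 1 + 1 + 1 = 3.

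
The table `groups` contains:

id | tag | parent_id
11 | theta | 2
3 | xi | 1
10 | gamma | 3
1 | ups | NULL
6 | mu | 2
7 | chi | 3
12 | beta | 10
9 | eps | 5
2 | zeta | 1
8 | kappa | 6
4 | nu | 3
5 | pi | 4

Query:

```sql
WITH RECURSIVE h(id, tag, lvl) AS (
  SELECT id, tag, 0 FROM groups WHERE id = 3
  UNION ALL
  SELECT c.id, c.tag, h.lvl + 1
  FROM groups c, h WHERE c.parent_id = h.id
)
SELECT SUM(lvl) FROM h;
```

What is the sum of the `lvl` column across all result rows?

10

Base: id=3 (xi) at lvl 0.
Iteration 1: rows with parent_id in {3} -> nu (id 4, lvl 1), chi (id 7, lvl 1), gamma (id 10, lvl 1).
Iteration 2: rows with parent_id in {4,7,10} -> pi (id 5, lvl 2), beta (id 12, lvl 2).
Iteration 3: rows with parent_id in {5,12} -> eps (id 9, lvl 3).
Iteration 4: no rows with parent_id in {9}; recursion stops.
SUM(lvl) = 0 + 1 + 1 + 1 + 2 + 2 + 3 = 10.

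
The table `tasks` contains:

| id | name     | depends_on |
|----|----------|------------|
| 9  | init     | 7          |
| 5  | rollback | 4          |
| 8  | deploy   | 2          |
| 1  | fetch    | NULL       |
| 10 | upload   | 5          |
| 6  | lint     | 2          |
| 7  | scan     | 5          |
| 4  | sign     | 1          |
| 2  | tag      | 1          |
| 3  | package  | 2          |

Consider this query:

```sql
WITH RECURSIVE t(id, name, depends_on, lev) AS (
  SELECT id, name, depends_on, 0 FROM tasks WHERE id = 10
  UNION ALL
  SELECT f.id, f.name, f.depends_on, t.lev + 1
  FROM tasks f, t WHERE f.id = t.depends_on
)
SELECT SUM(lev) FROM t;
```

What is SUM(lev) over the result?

Base: id=10 (upload), depends_on=5, lev 0.
Iteration 1: join on id=5 -> rollback (id 5, depends_on=4, lev 1).
Iteration 2: join on id=4 -> sign (id 4, depends_on=1, lev 2).
Iteration 3: join on id=1 -> fetch (id 1, depends_on=NULL, lev 3).
Iteration 4: depends_on is NULL; no match; recursion stops.
SUM(lev) = 0 + 1 + 2 + 3 = 6.

6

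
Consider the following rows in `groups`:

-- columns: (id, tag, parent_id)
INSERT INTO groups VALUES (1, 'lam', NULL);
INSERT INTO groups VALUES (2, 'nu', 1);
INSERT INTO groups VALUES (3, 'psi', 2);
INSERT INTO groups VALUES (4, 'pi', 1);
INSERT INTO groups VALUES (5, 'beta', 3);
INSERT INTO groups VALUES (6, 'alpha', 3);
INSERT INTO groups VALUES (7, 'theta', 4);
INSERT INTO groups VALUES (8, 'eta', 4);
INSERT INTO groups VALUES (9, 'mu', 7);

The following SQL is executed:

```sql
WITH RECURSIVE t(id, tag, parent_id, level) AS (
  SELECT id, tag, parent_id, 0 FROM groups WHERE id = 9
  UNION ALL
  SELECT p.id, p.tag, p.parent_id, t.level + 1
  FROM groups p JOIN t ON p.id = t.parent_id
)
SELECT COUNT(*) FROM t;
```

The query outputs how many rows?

4

Base: id=9 (mu), parent_id=7, level 0.
Iteration 1: join on id=7 -> theta (id 7, parent_id=4, level 1).
Iteration 2: join on id=4 -> pi (id 4, parent_id=1, level 2).
Iteration 3: join on id=1 -> lam (id 1, parent_id=NULL, level 3).
Iteration 4: parent_id is NULL; no match; recursion stops.
Total rows emitted: 4.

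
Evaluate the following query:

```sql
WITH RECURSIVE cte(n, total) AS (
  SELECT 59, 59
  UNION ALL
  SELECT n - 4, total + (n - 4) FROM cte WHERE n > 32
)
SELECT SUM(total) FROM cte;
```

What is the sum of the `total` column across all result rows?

Base: n=59, total=59.
Iteration 1: 59 > 32 holds -> n = 59 - 4 = 55, total = 59 + 55 = 114.
Iteration 2: 55 > 32 holds -> n = 55 - 4 = 51, total = 114 + 51 = 165.
Iteration 3: 51 > 32 holds -> n = 51 - 4 = 47, total = 165 + 47 = 212.
Iteration 4: 47 > 32 holds -> n = 47 - 4 = 43, total = 212 + 43 = 255.
Iteration 5: 43 > 32 holds -> n = 43 - 4 = 39, total = 255 + 39 = 294.
Iteration 6: 39 > 32 holds -> n = 39 - 4 = 35, total = 294 + 35 = 329.
Iteration 7: 35 > 32 holds -> n = 35 - 4 = 31, total = 329 + 31 = 360.
Iteration 8: 31 > 32 fails; recursion stops.
SUM(total) = 59 + 114 + 165 + 212 + 255 + 294 + 329 + 360 = 1788.

1788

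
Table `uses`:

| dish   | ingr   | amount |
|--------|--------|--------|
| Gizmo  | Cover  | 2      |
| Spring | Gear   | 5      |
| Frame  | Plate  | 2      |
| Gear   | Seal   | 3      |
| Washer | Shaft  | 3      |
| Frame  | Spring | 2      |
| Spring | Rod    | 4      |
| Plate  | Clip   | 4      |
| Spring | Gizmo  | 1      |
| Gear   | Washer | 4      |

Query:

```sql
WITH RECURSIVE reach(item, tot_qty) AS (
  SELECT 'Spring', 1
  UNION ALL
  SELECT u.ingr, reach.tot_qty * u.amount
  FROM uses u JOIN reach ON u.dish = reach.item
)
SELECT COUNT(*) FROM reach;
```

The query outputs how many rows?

8

Base: (Spring, tot_qty=1).
Iteration 1: components of {Spring} -> Gear = 1*5 = 5, Gizmo = 1*1 = 1, Rod = 1*4 = 4.
Iteration 2: components of {Gear,Gizmo,Rod} -> Cover = 1*2 = 2, Seal = 5*3 = 15, Washer = 5*4 = 20.
Iteration 3: components of {Cover,Seal,Washer} -> Shaft = 20*3 = 60.
Iteration 4: no further components; recursion stops.
Total rows emitted: 8.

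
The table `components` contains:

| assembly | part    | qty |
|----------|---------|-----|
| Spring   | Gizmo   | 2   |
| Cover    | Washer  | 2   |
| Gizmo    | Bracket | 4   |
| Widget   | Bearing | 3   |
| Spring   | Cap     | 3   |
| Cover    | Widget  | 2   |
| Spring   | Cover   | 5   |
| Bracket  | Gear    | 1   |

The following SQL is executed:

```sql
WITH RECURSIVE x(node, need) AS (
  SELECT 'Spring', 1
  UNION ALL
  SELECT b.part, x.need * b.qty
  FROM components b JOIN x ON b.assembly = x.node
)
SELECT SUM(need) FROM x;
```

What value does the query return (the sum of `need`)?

77

Base: (Spring, need=1).
Iteration 1: components of {Spring} -> Cap = 1*3 = 3, Cover = 1*5 = 5, Gizmo = 1*2 = 2.
Iteration 2: components of {Cap,Cover,Gizmo} -> Bracket = 2*4 = 8, Washer = 5*2 = 10, Widget = 5*2 = 10.
Iteration 3: components of {Bracket,Washer,Widget} -> Bearing = 10*3 = 30, Gear = 8*1 = 8.
Iteration 4: no further components; recursion stops.
SUM(need) = 1 + 5 + 3 + 2 + 10 + 10 + 8 + 30 + 8 = 77.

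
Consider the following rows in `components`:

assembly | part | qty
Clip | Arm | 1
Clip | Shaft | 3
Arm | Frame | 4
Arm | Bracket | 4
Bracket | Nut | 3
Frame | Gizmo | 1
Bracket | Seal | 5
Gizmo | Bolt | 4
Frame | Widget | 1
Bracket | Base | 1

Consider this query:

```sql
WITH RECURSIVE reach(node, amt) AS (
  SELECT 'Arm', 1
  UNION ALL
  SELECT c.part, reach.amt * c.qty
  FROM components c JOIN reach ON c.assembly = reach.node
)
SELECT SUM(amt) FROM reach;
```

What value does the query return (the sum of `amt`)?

69

Base: (Arm, amt=1).
Iteration 1: components of {Arm} -> Bracket = 1*4 = 4, Frame = 1*4 = 4.
Iteration 2: components of {Bracket,Frame} -> Base = 4*1 = 4, Gizmo = 4*1 = 4, Nut = 4*3 = 12, Seal = 4*5 = 20, Widget = 4*1 = 4.
Iteration 3: components of {Base,Gizmo,Nut,Seal,Widget} -> Bolt = 4*4 = 16.
Iteration 4: no further components; recursion stops.
SUM(amt) = 1 + 4 + 4 + 4 + 4 + 12 + 20 + 4 + 16 = 69.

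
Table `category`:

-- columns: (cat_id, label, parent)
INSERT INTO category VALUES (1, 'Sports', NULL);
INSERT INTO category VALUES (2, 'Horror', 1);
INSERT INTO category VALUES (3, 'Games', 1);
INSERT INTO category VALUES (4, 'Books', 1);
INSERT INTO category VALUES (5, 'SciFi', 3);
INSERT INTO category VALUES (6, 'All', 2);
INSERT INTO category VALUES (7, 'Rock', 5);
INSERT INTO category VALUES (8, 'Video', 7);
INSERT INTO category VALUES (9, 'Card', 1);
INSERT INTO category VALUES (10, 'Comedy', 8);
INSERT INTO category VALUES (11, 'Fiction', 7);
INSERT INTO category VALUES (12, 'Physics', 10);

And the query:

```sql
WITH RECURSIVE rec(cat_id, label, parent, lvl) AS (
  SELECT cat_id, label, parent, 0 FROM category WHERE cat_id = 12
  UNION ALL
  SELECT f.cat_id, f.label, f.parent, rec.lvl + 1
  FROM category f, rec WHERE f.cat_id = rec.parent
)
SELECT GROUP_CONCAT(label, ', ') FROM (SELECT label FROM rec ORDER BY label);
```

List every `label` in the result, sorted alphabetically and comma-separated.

Base: cat_id=12 (Physics), parent=10, lvl 0.
Iteration 1: join on cat_id=10 -> Comedy (id 10, parent=8, lvl 1).
Iteration 2: join on cat_id=8 -> Video (id 8, parent=7, lvl 2).
Iteration 3: join on cat_id=7 -> Rock (id 7, parent=5, lvl 3).
Iteration 4: join on cat_id=5 -> SciFi (id 5, parent=3, lvl 4).
Iteration 5: join on cat_id=3 -> Games (id 3, parent=1, lvl 5).
Iteration 6: join on cat_id=1 -> Sports (id 1, parent=NULL, lvl 6).
Iteration 7: parent is NULL; no match; recursion stops.

Comedy, Games, Physics, Rock, SciFi, Sports, Video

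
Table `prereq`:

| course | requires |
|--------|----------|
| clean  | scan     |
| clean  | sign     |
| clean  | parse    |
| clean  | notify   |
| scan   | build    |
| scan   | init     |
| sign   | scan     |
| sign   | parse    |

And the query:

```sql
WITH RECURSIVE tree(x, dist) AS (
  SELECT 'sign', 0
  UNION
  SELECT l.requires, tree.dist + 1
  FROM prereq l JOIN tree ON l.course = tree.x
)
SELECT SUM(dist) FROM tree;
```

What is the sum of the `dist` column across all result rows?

6

Base: (sign, dist=0).
Iteration 1: edges from {sign} -> (parse, dist=1), (scan, dist=1).
Iteration 2: edges from {parse,scan} -> (build, dist=2), (init, dist=2).
Iteration 3: no outgoing edges from {build,init}; recursion stops.
SUM(dist) = 0 + 1 + 1 + 2 + 2 = 6.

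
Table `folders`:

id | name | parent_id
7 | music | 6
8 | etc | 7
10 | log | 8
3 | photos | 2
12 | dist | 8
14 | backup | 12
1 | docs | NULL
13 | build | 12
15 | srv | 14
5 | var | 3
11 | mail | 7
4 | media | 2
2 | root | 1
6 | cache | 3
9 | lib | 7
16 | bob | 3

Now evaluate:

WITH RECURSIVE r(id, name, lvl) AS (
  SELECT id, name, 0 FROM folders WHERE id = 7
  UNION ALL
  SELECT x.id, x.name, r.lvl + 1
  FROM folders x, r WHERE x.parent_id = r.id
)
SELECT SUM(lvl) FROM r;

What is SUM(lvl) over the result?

Base: id=7 (music) at lvl 0.
Iteration 1: rows with parent_id in {7} -> etc (id 8, lvl 1), lib (id 9, lvl 1), mail (id 11, lvl 1).
Iteration 2: rows with parent_id in {8,9,11} -> log (id 10, lvl 2), dist (id 12, lvl 2).
Iteration 3: rows with parent_id in {10,12} -> build (id 13, lvl 3), backup (id 14, lvl 3).
Iteration 4: rows with parent_id in {13,14} -> srv (id 15, lvl 4).
Iteration 5: no rows with parent_id in {15}; recursion stops.
SUM(lvl) = 0 + 1 + 1 + 1 + 2 + 2 + 3 + 3 + 4 = 17.

17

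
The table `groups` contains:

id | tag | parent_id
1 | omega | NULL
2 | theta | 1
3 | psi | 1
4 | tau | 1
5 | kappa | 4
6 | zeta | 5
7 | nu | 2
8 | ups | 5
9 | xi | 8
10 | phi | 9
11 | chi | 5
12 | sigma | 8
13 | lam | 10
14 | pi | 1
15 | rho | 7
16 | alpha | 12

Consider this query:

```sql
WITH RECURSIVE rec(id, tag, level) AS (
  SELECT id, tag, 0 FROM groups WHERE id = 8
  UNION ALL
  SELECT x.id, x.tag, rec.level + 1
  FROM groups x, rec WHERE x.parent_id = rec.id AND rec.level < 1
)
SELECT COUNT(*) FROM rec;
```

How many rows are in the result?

3

Base: id=8 (ups) at level 0.
Iteration 1: rows with parent_id in {8} -> xi (id 9, level 1), sigma (id 12, level 1).
Iteration 2: level < 1 fails for all current rows; recursion stops.
Total rows emitted: 3.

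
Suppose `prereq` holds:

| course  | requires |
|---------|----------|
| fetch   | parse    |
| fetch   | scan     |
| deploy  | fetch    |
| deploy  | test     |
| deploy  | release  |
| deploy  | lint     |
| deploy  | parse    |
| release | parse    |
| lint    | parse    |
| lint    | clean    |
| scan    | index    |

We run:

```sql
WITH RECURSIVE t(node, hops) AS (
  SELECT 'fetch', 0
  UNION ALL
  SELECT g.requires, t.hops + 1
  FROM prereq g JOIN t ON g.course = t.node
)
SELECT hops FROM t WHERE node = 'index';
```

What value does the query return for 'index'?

2

Base: (fetch, hops=0).
Iteration 1: edges from {fetch} -> (parse, hops=1), (scan, hops=1).
Iteration 2: edges from {parse,scan} -> (index, hops=2).
Iteration 3: no outgoing edges from {index}; recursion stops.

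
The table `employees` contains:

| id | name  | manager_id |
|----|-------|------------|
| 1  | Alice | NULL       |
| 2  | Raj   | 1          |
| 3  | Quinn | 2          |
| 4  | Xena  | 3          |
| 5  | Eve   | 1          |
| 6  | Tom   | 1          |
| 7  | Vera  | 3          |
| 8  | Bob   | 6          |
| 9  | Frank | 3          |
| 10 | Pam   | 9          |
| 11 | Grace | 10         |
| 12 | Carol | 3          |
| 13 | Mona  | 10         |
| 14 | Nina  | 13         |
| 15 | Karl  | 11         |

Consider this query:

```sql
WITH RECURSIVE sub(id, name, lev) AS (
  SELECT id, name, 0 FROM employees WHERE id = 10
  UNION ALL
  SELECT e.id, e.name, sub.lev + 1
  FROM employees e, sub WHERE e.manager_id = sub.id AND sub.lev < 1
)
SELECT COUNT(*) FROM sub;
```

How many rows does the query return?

Base: id=10 (Pam) at lev 0.
Iteration 1: rows with manager_id in {10} -> Grace (id 11, lev 1), Mona (id 13, lev 1).
Iteration 2: lev < 1 fails for all current rows; recursion stops.
Total rows emitted: 3.

3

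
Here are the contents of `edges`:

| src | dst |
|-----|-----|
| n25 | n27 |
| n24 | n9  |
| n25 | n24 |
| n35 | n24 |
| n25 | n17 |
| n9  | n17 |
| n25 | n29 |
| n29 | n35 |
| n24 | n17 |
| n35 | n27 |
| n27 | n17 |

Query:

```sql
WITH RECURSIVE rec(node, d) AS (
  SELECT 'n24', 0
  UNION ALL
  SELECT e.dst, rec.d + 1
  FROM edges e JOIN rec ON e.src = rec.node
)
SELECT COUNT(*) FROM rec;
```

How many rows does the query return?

Base: (n24, d=0).
Iteration 1: edges from {n24} -> (n17, d=1), (n9, d=1).
Iteration 2: edges from {n17,n9} -> (n17, d=2).
Iteration 3: no outgoing edges from {n17}; recursion stops.
Total rows emitted: 4.

4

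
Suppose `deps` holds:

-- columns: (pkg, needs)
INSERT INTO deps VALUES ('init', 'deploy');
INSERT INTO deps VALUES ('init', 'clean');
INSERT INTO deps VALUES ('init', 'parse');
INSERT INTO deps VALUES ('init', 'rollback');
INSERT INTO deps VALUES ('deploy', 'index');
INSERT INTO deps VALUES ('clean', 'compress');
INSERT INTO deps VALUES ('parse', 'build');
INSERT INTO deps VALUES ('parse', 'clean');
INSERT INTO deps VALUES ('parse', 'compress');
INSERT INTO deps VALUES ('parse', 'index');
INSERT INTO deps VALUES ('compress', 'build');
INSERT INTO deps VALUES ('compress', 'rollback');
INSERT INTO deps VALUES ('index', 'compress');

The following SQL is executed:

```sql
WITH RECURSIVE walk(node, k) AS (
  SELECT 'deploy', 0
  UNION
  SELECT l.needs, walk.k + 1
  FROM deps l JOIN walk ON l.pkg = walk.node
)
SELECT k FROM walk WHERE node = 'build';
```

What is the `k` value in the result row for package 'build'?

3

Base: (deploy, k=0).
Iteration 1: edges from {deploy} -> (index, k=1).
Iteration 2: edges from {index} -> (compress, k=2).
Iteration 3: edges from {compress} -> (build, k=3), (rollback, k=3).
Iteration 4: no outgoing edges from {build,rollback}; recursion stops.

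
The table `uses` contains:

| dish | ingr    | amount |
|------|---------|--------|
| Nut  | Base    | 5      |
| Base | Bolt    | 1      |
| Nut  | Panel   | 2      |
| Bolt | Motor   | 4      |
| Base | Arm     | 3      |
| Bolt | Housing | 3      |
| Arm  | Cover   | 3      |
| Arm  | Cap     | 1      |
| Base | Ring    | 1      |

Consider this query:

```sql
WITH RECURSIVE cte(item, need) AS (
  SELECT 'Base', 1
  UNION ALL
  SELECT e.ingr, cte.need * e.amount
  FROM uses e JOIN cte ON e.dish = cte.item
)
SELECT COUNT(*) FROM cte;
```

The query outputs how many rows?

Base: (Base, need=1).
Iteration 1: components of {Base} -> Arm = 1*3 = 3, Bolt = 1*1 = 1, Ring = 1*1 = 1.
Iteration 2: components of {Arm,Bolt,Ring} -> Cap = 3*1 = 3, Cover = 3*3 = 9, Housing = 1*3 = 3, Motor = 1*4 = 4.
Iteration 3: no further components; recursion stops.
Total rows emitted: 8.

8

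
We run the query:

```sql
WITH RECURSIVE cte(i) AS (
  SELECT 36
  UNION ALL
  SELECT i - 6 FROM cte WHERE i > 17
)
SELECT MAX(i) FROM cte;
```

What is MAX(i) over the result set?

36

Base: i=36.
Iteration 1: 36 > 17 holds -> i = 36 - 6 = 30.
Iteration 2: 30 > 17 holds -> i = 30 - 6 = 24.
Iteration 3: 24 > 17 holds -> i = 24 - 6 = 18.
Iteration 4: 18 > 17 holds -> i = 18 - 6 = 12.
Iteration 5: 12 > 17 fails; recursion stops.
i values: 36, 30, 24, 18, 12; the maximum is 36.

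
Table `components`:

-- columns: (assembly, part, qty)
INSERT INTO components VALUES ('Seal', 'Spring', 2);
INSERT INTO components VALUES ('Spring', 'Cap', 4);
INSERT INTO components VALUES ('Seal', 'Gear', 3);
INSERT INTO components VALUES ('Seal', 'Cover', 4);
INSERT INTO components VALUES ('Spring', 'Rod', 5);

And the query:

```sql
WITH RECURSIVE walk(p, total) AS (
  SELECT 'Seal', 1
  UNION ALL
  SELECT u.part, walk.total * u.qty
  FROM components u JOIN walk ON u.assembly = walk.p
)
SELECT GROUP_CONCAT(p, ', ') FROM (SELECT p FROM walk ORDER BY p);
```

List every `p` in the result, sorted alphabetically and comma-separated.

Base: (Seal, total=1).
Iteration 1: components of {Seal} -> Cover = 1*4 = 4, Gear = 1*3 = 3, Spring = 1*2 = 2.
Iteration 2: components of {Cover,Gear,Spring} -> Cap = 2*4 = 8, Rod = 2*5 = 10.
Iteration 3: no further components; recursion stops.

Cap, Cover, Gear, Rod, Seal, Spring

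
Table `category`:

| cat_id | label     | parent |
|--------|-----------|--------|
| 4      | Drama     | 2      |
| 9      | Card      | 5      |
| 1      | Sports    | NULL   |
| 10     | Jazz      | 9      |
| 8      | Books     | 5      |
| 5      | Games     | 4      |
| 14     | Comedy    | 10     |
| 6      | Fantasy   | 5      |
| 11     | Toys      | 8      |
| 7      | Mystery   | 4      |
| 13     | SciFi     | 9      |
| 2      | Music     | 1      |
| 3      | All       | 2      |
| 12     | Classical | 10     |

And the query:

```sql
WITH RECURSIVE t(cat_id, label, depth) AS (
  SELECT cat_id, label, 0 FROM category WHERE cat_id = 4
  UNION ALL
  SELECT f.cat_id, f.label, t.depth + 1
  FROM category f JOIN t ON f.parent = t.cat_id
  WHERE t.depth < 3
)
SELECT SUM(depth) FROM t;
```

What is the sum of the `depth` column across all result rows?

Base: cat_id=4 (Drama) at depth 0.
Iteration 1: rows with parent in {4} -> Games (id 5, depth 1), Mystery (id 7, depth 1).
Iteration 2: rows with parent in {5,7} -> Fantasy (id 6, depth 2), Books (id 8, depth 2), Card (id 9, depth 2).
Iteration 3: rows with parent in {6,8,9} -> Jazz (id 10, depth 3), Toys (id 11, depth 3), SciFi (id 13, depth 3).
Iteration 4: depth < 3 fails for all current rows; recursion stops.
SUM(depth) = 0 + 1 + 1 + 2 + 2 + 2 + 3 + 3 + 3 = 17.

17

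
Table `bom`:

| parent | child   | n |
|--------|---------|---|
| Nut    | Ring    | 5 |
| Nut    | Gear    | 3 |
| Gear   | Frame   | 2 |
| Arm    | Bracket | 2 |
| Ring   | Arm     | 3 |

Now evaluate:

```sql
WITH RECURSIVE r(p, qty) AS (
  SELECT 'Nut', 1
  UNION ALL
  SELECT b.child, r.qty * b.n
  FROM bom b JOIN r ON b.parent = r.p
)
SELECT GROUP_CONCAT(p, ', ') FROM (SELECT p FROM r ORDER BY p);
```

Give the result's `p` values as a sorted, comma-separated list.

Base: (Nut, qty=1).
Iteration 1: components of {Nut} -> Gear = 1*3 = 3, Ring = 1*5 = 5.
Iteration 2: components of {Gear,Ring} -> Arm = 5*3 = 15, Frame = 3*2 = 6.
Iteration 3: components of {Arm,Frame} -> Bracket = 15*2 = 30.
Iteration 4: no further components; recursion stops.

Arm, Bracket, Frame, Gear, Nut, Ring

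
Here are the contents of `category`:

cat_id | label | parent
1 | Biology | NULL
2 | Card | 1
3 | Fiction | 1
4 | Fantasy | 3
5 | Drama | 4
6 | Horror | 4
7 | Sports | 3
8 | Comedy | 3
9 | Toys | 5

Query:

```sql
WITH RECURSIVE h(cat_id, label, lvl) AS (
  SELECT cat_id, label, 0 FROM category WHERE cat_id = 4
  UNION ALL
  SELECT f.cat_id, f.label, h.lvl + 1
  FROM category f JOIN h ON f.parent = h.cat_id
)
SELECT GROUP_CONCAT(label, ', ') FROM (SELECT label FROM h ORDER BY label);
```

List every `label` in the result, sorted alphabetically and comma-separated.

Drama, Fantasy, Horror, Toys

Base: cat_id=4 (Fantasy) at lvl 0.
Iteration 1: rows with parent in {4} -> Drama (id 5, lvl 1), Horror (id 6, lvl 1).
Iteration 2: rows with parent in {5,6} -> Toys (id 9, lvl 2).
Iteration 3: no rows with parent in {9}; recursion stops.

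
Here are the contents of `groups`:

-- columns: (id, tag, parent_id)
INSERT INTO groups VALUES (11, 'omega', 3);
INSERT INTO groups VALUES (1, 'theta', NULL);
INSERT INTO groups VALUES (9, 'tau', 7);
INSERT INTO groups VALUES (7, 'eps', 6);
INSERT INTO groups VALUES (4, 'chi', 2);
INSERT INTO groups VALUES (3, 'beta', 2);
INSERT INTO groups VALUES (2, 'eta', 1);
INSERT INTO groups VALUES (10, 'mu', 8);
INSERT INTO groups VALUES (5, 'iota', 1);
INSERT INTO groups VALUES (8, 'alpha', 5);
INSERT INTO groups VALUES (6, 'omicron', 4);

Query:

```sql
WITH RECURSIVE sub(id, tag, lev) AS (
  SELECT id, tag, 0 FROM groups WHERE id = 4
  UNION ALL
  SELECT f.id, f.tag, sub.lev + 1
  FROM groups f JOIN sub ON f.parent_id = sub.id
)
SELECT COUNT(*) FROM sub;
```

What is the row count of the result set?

Base: id=4 (chi) at lev 0.
Iteration 1: rows with parent_id in {4} -> omicron (id 6, lev 1).
Iteration 2: rows with parent_id in {6} -> eps (id 7, lev 2).
Iteration 3: rows with parent_id in {7} -> tau (id 9, lev 3).
Iteration 4: no rows with parent_id in {9}; recursion stops.
Total rows emitted: 4.

4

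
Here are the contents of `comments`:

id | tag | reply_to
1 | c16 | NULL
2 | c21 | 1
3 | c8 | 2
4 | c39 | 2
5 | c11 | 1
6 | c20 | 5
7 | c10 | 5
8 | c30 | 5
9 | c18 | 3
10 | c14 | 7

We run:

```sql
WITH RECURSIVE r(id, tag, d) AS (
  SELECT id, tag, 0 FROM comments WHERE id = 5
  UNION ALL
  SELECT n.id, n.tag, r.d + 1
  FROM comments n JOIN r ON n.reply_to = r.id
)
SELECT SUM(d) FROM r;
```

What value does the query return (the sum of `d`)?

5

Base: id=5 (c11) at d 0.
Iteration 1: rows with reply_to in {5} -> c20 (id 6, d 1), c10 (id 7, d 1), c30 (id 8, d 1).
Iteration 2: rows with reply_to in {6,7,8} -> c14 (id 10, d 2).
Iteration 3: no rows with reply_to in {10}; recursion stops.
SUM(d) = 0 + 1 + 1 + 1 + 2 = 5.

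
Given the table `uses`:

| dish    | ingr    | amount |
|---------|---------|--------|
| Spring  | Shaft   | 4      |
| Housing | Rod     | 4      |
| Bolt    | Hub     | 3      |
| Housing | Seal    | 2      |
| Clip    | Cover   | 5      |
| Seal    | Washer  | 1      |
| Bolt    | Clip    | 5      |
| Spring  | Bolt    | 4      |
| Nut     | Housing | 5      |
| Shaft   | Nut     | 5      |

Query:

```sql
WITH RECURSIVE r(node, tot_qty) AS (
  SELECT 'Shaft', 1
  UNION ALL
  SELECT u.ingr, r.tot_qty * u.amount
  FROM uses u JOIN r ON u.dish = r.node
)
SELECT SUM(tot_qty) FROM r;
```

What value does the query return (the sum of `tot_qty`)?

231

Base: (Shaft, tot_qty=1).
Iteration 1: components of {Shaft} -> Nut = 1*5 = 5.
Iteration 2: components of {Nut} -> Housing = 5*5 = 25.
Iteration 3: components of {Housing} -> Rod = 25*4 = 100, Seal = 25*2 = 50.
Iteration 4: components of {Rod,Seal} -> Washer = 50*1 = 50.
Iteration 5: no further components; recursion stops.
SUM(tot_qty) = 1 + 5 + 25 + 100 + 50 + 50 = 231.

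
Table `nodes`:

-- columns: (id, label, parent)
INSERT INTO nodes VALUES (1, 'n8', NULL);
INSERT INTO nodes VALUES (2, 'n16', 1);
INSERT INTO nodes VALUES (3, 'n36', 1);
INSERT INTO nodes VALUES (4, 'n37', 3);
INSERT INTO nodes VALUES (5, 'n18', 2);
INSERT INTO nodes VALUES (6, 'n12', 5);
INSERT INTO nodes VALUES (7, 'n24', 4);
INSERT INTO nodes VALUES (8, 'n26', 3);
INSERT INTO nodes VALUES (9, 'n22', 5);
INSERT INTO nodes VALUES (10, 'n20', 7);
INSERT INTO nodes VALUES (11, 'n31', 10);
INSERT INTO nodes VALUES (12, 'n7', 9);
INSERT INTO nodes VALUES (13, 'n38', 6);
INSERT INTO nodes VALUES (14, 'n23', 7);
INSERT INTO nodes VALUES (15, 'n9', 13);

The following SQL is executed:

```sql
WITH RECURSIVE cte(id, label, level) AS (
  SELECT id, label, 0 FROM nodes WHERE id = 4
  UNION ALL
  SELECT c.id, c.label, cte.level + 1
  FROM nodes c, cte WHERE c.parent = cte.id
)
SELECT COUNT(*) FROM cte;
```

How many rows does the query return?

5

Base: id=4 (n37) at level 0.
Iteration 1: rows with parent in {4} -> n24 (id 7, level 1).
Iteration 2: rows with parent in {7} -> n20 (id 10, level 2), n23 (id 14, level 2).
Iteration 3: rows with parent in {10,14} -> n31 (id 11, level 3).
Iteration 4: no rows with parent in {11}; recursion stops.
Total rows emitted: 5.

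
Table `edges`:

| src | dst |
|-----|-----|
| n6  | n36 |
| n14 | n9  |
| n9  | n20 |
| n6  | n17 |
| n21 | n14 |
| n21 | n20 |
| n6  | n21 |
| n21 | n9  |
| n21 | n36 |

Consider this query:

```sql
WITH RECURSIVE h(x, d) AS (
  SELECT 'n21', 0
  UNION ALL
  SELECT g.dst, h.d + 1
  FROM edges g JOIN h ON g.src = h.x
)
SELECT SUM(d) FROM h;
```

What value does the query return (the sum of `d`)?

Base: (n21, d=0).
Iteration 1: edges from {n21} -> (n14, d=1), (n20, d=1), (n36, d=1), (n9, d=1).
Iteration 2: edges from {n14,n20,n36,n9} -> (n20, d=2), (n9, d=2).
Iteration 3: edges from {n20,n9} -> (n20, d=3).
Iteration 4: no outgoing edges from {n20}; recursion stops.
SUM(d) = 0 + 1 + 1 + 1 + 1 + 2 + 2 + 3 = 11.

11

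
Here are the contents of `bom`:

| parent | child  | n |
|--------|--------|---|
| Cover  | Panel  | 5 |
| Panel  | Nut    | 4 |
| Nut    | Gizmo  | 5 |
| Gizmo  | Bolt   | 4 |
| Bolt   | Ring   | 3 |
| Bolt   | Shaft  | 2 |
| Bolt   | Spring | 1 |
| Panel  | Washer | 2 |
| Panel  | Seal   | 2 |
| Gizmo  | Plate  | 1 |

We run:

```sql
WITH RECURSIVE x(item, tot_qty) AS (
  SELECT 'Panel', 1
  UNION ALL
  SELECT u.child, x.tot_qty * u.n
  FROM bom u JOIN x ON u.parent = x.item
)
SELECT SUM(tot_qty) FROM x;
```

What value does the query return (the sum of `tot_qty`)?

609

Base: (Panel, tot_qty=1).
Iteration 1: components of {Panel} -> Nut = 1*4 = 4, Seal = 1*2 = 2, Washer = 1*2 = 2.
Iteration 2: components of {Nut,Seal,Washer} -> Gizmo = 4*5 = 20.
Iteration 3: components of {Gizmo} -> Bolt = 20*4 = 80, Plate = 20*1 = 20.
Iteration 4: components of {Bolt,Plate} -> Ring = 80*3 = 240, Shaft = 80*2 = 160, Spring = 80*1 = 80.
Iteration 5: no further components; recursion stops.
SUM(tot_qty) = 1 + 4 + 2 + 2 + 20 + 80 + 20 + 240 + 160 + 80 = 609.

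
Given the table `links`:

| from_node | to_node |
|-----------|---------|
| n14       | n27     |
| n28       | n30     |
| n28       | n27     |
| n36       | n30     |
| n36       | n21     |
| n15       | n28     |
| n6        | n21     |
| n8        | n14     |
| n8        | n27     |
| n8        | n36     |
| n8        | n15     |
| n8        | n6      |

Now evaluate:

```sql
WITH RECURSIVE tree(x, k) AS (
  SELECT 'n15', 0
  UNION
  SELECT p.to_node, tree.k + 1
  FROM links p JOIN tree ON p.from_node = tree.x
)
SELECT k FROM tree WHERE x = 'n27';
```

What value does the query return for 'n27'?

Base: (n15, k=0).
Iteration 1: edges from {n15} -> (n28, k=1).
Iteration 2: edges from {n28} -> (n27, k=2), (n30, k=2).
Iteration 3: no outgoing edges from {n27,n30}; recursion stops.

2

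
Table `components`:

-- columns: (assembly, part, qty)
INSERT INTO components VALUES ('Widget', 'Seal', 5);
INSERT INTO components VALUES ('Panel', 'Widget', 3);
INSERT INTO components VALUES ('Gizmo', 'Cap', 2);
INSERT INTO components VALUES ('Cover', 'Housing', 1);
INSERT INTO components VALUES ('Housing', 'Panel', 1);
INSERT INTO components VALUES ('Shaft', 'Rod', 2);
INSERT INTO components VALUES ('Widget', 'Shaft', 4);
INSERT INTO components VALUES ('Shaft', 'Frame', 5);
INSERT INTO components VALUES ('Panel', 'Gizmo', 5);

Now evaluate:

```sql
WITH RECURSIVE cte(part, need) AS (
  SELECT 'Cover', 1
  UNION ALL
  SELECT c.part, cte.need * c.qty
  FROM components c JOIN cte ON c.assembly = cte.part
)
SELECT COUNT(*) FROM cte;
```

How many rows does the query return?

10

Base: (Cover, need=1).
Iteration 1: components of {Cover} -> Housing = 1*1 = 1.
Iteration 2: components of {Housing} -> Panel = 1*1 = 1.
Iteration 3: components of {Panel} -> Gizmo = 1*5 = 5, Widget = 1*3 = 3.
Iteration 4: components of {Gizmo,Widget} -> Cap = 5*2 = 10, Seal = 3*5 = 15, Shaft = 3*4 = 12.
Iteration 5: components of {Cap,Seal,Shaft} -> Frame = 12*5 = 60, Rod = 12*2 = 24.
Iteration 6: no further components; recursion stops.
Total rows emitted: 10.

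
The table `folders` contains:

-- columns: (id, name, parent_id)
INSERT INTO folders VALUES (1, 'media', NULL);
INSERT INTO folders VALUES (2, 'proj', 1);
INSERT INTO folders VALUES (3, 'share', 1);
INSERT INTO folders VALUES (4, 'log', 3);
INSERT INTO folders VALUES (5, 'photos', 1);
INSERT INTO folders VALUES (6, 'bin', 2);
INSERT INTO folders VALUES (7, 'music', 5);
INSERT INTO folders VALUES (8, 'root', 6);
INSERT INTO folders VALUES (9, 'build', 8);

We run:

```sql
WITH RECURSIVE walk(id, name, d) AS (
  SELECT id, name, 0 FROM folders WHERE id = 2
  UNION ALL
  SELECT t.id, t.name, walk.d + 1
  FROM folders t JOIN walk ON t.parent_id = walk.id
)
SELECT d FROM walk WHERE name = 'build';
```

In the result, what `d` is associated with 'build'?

Base: id=2 (proj) at d 0.
Iteration 1: rows with parent_id in {2} -> bin (id 6, d 1).
Iteration 2: rows with parent_id in {6} -> root (id 8, d 2).
Iteration 3: rows with parent_id in {8} -> build (id 9, d 3).
Iteration 4: no rows with parent_id in {9}; recursion stops.

3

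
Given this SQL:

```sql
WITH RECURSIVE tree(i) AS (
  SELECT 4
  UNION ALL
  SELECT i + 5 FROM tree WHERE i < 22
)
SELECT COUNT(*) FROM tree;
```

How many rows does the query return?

5

Base: i=4.
Iteration 1: 4 < 22 holds -> i = 4 + 5 = 9.
Iteration 2: 9 < 22 holds -> i = 9 + 5 = 14.
Iteration 3: 14 < 22 holds -> i = 14 + 5 = 19.
Iteration 4: 19 < 22 holds -> i = 19 + 5 = 24.
Iteration 5: 24 < 22 fails; recursion stops.
Total rows emitted: 5.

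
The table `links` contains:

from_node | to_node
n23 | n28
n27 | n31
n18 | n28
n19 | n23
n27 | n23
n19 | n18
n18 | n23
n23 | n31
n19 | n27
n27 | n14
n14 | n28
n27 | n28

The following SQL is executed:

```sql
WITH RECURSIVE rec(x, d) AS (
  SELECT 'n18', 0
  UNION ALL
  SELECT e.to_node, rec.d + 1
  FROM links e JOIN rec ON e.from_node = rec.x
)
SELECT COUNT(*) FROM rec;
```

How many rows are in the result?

5

Base: (n18, d=0).
Iteration 1: edges from {n18} -> (n23, d=1), (n28, d=1).
Iteration 2: edges from {n23,n28} -> (n28, d=2), (n31, d=2).
Iteration 3: no outgoing edges from {n28,n31}; recursion stops.
Total rows emitted: 5.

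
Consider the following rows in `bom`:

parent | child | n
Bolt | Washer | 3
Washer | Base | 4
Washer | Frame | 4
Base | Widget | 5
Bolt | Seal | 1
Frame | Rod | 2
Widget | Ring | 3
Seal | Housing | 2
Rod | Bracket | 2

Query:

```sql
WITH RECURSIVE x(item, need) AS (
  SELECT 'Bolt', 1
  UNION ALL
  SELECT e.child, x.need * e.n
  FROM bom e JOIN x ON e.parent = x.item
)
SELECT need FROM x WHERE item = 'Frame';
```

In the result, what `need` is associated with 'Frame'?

Base: (Bolt, need=1).
Iteration 1: components of {Bolt} -> Seal = 1*1 = 1, Washer = 1*3 = 3.
Iteration 2: components of {Seal,Washer} -> Base = 3*4 = 12, Frame = 3*4 = 12, Housing = 1*2 = 2.
Iteration 3: components of {Base,Frame,Housing} -> Rod = 12*2 = 24, Widget = 12*5 = 60.
Iteration 4: components of {Rod,Widget} -> Bracket = 24*2 = 48, Ring = 60*3 = 180.
Iteration 5: no further components; recursion stops.

12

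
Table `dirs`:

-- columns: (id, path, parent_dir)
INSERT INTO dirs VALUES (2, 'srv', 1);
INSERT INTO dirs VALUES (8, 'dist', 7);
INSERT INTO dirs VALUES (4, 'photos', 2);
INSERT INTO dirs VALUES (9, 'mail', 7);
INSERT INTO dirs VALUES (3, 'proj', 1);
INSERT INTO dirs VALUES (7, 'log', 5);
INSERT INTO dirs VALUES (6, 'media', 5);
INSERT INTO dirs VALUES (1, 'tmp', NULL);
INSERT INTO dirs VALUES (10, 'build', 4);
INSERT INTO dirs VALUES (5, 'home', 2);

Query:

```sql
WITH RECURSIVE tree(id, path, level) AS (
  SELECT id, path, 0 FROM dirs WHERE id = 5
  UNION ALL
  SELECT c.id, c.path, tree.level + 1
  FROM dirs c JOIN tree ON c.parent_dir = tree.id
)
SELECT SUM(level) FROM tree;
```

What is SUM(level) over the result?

6

Base: id=5 (home) at level 0.
Iteration 1: rows with parent_dir in {5} -> media (id 6, level 1), log (id 7, level 1).
Iteration 2: rows with parent_dir in {6,7} -> dist (id 8, level 2), mail (id 9, level 2).
Iteration 3: no rows with parent_dir in {8,9}; recursion stops.
SUM(level) = 0 + 1 + 1 + 2 + 2 = 6.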